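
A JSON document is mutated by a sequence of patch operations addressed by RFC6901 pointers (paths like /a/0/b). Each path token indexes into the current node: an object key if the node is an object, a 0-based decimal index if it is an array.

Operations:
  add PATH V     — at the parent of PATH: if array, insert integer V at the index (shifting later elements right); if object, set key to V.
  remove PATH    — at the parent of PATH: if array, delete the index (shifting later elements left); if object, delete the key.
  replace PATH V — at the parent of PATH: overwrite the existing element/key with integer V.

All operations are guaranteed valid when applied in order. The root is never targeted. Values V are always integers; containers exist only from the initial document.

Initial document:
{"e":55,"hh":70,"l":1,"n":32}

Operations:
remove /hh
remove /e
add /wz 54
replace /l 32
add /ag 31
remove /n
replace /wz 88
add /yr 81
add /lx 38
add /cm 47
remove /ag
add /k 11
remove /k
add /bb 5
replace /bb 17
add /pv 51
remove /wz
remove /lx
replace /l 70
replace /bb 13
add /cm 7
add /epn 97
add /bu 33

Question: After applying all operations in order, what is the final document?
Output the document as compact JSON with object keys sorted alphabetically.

Answer: {"bb":13,"bu":33,"cm":7,"epn":97,"l":70,"pv":51,"yr":81}

Derivation:
After op 1 (remove /hh): {"e":55,"l":1,"n":32}
After op 2 (remove /e): {"l":1,"n":32}
After op 3 (add /wz 54): {"l":1,"n":32,"wz":54}
After op 4 (replace /l 32): {"l":32,"n":32,"wz":54}
After op 5 (add /ag 31): {"ag":31,"l":32,"n":32,"wz":54}
After op 6 (remove /n): {"ag":31,"l":32,"wz":54}
After op 7 (replace /wz 88): {"ag":31,"l":32,"wz":88}
After op 8 (add /yr 81): {"ag":31,"l":32,"wz":88,"yr":81}
After op 9 (add /lx 38): {"ag":31,"l":32,"lx":38,"wz":88,"yr":81}
After op 10 (add /cm 47): {"ag":31,"cm":47,"l":32,"lx":38,"wz":88,"yr":81}
After op 11 (remove /ag): {"cm":47,"l":32,"lx":38,"wz":88,"yr":81}
After op 12 (add /k 11): {"cm":47,"k":11,"l":32,"lx":38,"wz":88,"yr":81}
After op 13 (remove /k): {"cm":47,"l":32,"lx":38,"wz":88,"yr":81}
After op 14 (add /bb 5): {"bb":5,"cm":47,"l":32,"lx":38,"wz":88,"yr":81}
After op 15 (replace /bb 17): {"bb":17,"cm":47,"l":32,"lx":38,"wz":88,"yr":81}
After op 16 (add /pv 51): {"bb":17,"cm":47,"l":32,"lx":38,"pv":51,"wz":88,"yr":81}
After op 17 (remove /wz): {"bb":17,"cm":47,"l":32,"lx":38,"pv":51,"yr":81}
After op 18 (remove /lx): {"bb":17,"cm":47,"l":32,"pv":51,"yr":81}
After op 19 (replace /l 70): {"bb":17,"cm":47,"l":70,"pv":51,"yr":81}
After op 20 (replace /bb 13): {"bb":13,"cm":47,"l":70,"pv":51,"yr":81}
After op 21 (add /cm 7): {"bb":13,"cm":7,"l":70,"pv":51,"yr":81}
After op 22 (add /epn 97): {"bb":13,"cm":7,"epn":97,"l":70,"pv":51,"yr":81}
After op 23 (add /bu 33): {"bb":13,"bu":33,"cm":7,"epn":97,"l":70,"pv":51,"yr":81}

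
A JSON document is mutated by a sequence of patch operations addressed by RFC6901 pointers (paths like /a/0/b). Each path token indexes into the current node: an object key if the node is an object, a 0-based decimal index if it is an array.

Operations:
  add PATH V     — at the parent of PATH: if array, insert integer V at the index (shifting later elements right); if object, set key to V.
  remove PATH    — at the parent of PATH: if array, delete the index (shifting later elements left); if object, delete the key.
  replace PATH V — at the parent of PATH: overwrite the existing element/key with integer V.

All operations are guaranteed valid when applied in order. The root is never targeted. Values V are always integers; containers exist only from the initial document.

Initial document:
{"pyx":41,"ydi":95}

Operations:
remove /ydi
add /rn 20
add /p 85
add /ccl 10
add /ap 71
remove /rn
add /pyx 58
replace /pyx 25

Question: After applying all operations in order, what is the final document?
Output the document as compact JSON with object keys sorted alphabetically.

After op 1 (remove /ydi): {"pyx":41}
After op 2 (add /rn 20): {"pyx":41,"rn":20}
After op 3 (add /p 85): {"p":85,"pyx":41,"rn":20}
After op 4 (add /ccl 10): {"ccl":10,"p":85,"pyx":41,"rn":20}
After op 5 (add /ap 71): {"ap":71,"ccl":10,"p":85,"pyx":41,"rn":20}
After op 6 (remove /rn): {"ap":71,"ccl":10,"p":85,"pyx":41}
After op 7 (add /pyx 58): {"ap":71,"ccl":10,"p":85,"pyx":58}
After op 8 (replace /pyx 25): {"ap":71,"ccl":10,"p":85,"pyx":25}

Answer: {"ap":71,"ccl":10,"p":85,"pyx":25}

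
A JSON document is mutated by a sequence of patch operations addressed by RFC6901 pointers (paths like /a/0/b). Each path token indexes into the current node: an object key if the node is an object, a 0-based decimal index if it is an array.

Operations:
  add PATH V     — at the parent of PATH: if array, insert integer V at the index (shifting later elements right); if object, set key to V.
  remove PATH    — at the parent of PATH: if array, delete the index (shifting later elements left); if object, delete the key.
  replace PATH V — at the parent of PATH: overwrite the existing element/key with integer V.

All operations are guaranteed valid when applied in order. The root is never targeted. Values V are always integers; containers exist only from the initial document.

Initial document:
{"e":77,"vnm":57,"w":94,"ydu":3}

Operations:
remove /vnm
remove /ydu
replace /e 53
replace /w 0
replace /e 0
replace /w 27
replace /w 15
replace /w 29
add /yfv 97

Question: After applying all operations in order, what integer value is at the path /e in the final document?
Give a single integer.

Answer: 0

Derivation:
After op 1 (remove /vnm): {"e":77,"w":94,"ydu":3}
After op 2 (remove /ydu): {"e":77,"w":94}
After op 3 (replace /e 53): {"e":53,"w":94}
After op 4 (replace /w 0): {"e":53,"w":0}
After op 5 (replace /e 0): {"e":0,"w":0}
After op 6 (replace /w 27): {"e":0,"w":27}
After op 7 (replace /w 15): {"e":0,"w":15}
After op 8 (replace /w 29): {"e":0,"w":29}
After op 9 (add /yfv 97): {"e":0,"w":29,"yfv":97}
Value at /e: 0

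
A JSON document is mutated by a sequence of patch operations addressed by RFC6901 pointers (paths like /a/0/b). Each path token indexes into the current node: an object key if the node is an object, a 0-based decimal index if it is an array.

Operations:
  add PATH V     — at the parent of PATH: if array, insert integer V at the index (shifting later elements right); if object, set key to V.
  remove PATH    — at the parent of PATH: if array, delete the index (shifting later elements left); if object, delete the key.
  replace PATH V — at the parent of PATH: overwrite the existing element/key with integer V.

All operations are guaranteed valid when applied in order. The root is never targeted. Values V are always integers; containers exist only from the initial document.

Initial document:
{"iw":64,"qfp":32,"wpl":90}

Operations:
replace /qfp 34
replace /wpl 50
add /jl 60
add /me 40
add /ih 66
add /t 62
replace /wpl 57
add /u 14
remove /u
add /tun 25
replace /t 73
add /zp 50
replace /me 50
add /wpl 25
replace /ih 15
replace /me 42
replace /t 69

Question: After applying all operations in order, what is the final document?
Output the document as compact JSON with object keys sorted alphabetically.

After op 1 (replace /qfp 34): {"iw":64,"qfp":34,"wpl":90}
After op 2 (replace /wpl 50): {"iw":64,"qfp":34,"wpl":50}
After op 3 (add /jl 60): {"iw":64,"jl":60,"qfp":34,"wpl":50}
After op 4 (add /me 40): {"iw":64,"jl":60,"me":40,"qfp":34,"wpl":50}
After op 5 (add /ih 66): {"ih":66,"iw":64,"jl":60,"me":40,"qfp":34,"wpl":50}
After op 6 (add /t 62): {"ih":66,"iw":64,"jl":60,"me":40,"qfp":34,"t":62,"wpl":50}
After op 7 (replace /wpl 57): {"ih":66,"iw":64,"jl":60,"me":40,"qfp":34,"t":62,"wpl":57}
After op 8 (add /u 14): {"ih":66,"iw":64,"jl":60,"me":40,"qfp":34,"t":62,"u":14,"wpl":57}
After op 9 (remove /u): {"ih":66,"iw":64,"jl":60,"me":40,"qfp":34,"t":62,"wpl":57}
After op 10 (add /tun 25): {"ih":66,"iw":64,"jl":60,"me":40,"qfp":34,"t":62,"tun":25,"wpl":57}
After op 11 (replace /t 73): {"ih":66,"iw":64,"jl":60,"me":40,"qfp":34,"t":73,"tun":25,"wpl":57}
After op 12 (add /zp 50): {"ih":66,"iw":64,"jl":60,"me":40,"qfp":34,"t":73,"tun":25,"wpl":57,"zp":50}
After op 13 (replace /me 50): {"ih":66,"iw":64,"jl":60,"me":50,"qfp":34,"t":73,"tun":25,"wpl":57,"zp":50}
After op 14 (add /wpl 25): {"ih":66,"iw":64,"jl":60,"me":50,"qfp":34,"t":73,"tun":25,"wpl":25,"zp":50}
After op 15 (replace /ih 15): {"ih":15,"iw":64,"jl":60,"me":50,"qfp":34,"t":73,"tun":25,"wpl":25,"zp":50}
After op 16 (replace /me 42): {"ih":15,"iw":64,"jl":60,"me":42,"qfp":34,"t":73,"tun":25,"wpl":25,"zp":50}
After op 17 (replace /t 69): {"ih":15,"iw":64,"jl":60,"me":42,"qfp":34,"t":69,"tun":25,"wpl":25,"zp":50}

Answer: {"ih":15,"iw":64,"jl":60,"me":42,"qfp":34,"t":69,"tun":25,"wpl":25,"zp":50}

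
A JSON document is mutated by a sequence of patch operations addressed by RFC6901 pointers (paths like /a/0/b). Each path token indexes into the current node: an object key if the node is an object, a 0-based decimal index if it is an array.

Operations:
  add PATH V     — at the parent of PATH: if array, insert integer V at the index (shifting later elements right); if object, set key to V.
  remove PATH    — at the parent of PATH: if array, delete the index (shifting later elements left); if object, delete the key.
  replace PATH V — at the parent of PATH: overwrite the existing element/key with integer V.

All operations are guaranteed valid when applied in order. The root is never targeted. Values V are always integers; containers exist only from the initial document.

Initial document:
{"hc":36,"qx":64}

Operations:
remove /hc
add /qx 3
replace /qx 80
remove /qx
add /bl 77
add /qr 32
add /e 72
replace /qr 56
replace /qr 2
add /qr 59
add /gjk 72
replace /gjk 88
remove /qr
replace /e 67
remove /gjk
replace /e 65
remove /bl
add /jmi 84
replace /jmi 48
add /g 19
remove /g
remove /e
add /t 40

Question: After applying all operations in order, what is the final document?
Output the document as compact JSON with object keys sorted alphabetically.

After op 1 (remove /hc): {"qx":64}
After op 2 (add /qx 3): {"qx":3}
After op 3 (replace /qx 80): {"qx":80}
After op 4 (remove /qx): {}
After op 5 (add /bl 77): {"bl":77}
After op 6 (add /qr 32): {"bl":77,"qr":32}
After op 7 (add /e 72): {"bl":77,"e":72,"qr":32}
After op 8 (replace /qr 56): {"bl":77,"e":72,"qr":56}
After op 9 (replace /qr 2): {"bl":77,"e":72,"qr":2}
After op 10 (add /qr 59): {"bl":77,"e":72,"qr":59}
After op 11 (add /gjk 72): {"bl":77,"e":72,"gjk":72,"qr":59}
After op 12 (replace /gjk 88): {"bl":77,"e":72,"gjk":88,"qr":59}
After op 13 (remove /qr): {"bl":77,"e":72,"gjk":88}
After op 14 (replace /e 67): {"bl":77,"e":67,"gjk":88}
After op 15 (remove /gjk): {"bl":77,"e":67}
After op 16 (replace /e 65): {"bl":77,"e":65}
After op 17 (remove /bl): {"e":65}
After op 18 (add /jmi 84): {"e":65,"jmi":84}
After op 19 (replace /jmi 48): {"e":65,"jmi":48}
After op 20 (add /g 19): {"e":65,"g":19,"jmi":48}
After op 21 (remove /g): {"e":65,"jmi":48}
After op 22 (remove /e): {"jmi":48}
After op 23 (add /t 40): {"jmi":48,"t":40}

Answer: {"jmi":48,"t":40}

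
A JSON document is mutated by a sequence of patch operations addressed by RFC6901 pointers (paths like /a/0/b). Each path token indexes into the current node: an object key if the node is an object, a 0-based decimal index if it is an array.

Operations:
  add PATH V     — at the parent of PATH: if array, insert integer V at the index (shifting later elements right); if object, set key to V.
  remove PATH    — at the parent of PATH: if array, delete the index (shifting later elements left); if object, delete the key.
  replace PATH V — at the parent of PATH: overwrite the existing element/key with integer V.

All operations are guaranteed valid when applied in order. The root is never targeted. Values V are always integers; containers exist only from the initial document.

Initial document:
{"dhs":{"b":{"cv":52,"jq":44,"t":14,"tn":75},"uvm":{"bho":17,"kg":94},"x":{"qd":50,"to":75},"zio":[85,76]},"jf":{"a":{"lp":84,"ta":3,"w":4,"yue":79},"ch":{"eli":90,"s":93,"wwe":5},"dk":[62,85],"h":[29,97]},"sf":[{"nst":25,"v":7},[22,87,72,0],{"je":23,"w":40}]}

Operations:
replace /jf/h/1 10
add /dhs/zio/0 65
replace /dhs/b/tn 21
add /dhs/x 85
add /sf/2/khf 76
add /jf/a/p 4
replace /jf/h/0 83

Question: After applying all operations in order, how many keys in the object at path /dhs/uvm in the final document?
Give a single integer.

Answer: 2

Derivation:
After op 1 (replace /jf/h/1 10): {"dhs":{"b":{"cv":52,"jq":44,"t":14,"tn":75},"uvm":{"bho":17,"kg":94},"x":{"qd":50,"to":75},"zio":[85,76]},"jf":{"a":{"lp":84,"ta":3,"w":4,"yue":79},"ch":{"eli":90,"s":93,"wwe":5},"dk":[62,85],"h":[29,10]},"sf":[{"nst":25,"v":7},[22,87,72,0],{"je":23,"w":40}]}
After op 2 (add /dhs/zio/0 65): {"dhs":{"b":{"cv":52,"jq":44,"t":14,"tn":75},"uvm":{"bho":17,"kg":94},"x":{"qd":50,"to":75},"zio":[65,85,76]},"jf":{"a":{"lp":84,"ta":3,"w":4,"yue":79},"ch":{"eli":90,"s":93,"wwe":5},"dk":[62,85],"h":[29,10]},"sf":[{"nst":25,"v":7},[22,87,72,0],{"je":23,"w":40}]}
After op 3 (replace /dhs/b/tn 21): {"dhs":{"b":{"cv":52,"jq":44,"t":14,"tn":21},"uvm":{"bho":17,"kg":94},"x":{"qd":50,"to":75},"zio":[65,85,76]},"jf":{"a":{"lp":84,"ta":3,"w":4,"yue":79},"ch":{"eli":90,"s":93,"wwe":5},"dk":[62,85],"h":[29,10]},"sf":[{"nst":25,"v":7},[22,87,72,0],{"je":23,"w":40}]}
After op 4 (add /dhs/x 85): {"dhs":{"b":{"cv":52,"jq":44,"t":14,"tn":21},"uvm":{"bho":17,"kg":94},"x":85,"zio":[65,85,76]},"jf":{"a":{"lp":84,"ta":3,"w":4,"yue":79},"ch":{"eli":90,"s":93,"wwe":5},"dk":[62,85],"h":[29,10]},"sf":[{"nst":25,"v":7},[22,87,72,0],{"je":23,"w":40}]}
After op 5 (add /sf/2/khf 76): {"dhs":{"b":{"cv":52,"jq":44,"t":14,"tn":21},"uvm":{"bho":17,"kg":94},"x":85,"zio":[65,85,76]},"jf":{"a":{"lp":84,"ta":3,"w":4,"yue":79},"ch":{"eli":90,"s":93,"wwe":5},"dk":[62,85],"h":[29,10]},"sf":[{"nst":25,"v":7},[22,87,72,0],{"je":23,"khf":76,"w":40}]}
After op 6 (add /jf/a/p 4): {"dhs":{"b":{"cv":52,"jq":44,"t":14,"tn":21},"uvm":{"bho":17,"kg":94},"x":85,"zio":[65,85,76]},"jf":{"a":{"lp":84,"p":4,"ta":3,"w":4,"yue":79},"ch":{"eli":90,"s":93,"wwe":5},"dk":[62,85],"h":[29,10]},"sf":[{"nst":25,"v":7},[22,87,72,0],{"je":23,"khf":76,"w":40}]}
After op 7 (replace /jf/h/0 83): {"dhs":{"b":{"cv":52,"jq":44,"t":14,"tn":21},"uvm":{"bho":17,"kg":94},"x":85,"zio":[65,85,76]},"jf":{"a":{"lp":84,"p":4,"ta":3,"w":4,"yue":79},"ch":{"eli":90,"s":93,"wwe":5},"dk":[62,85],"h":[83,10]},"sf":[{"nst":25,"v":7},[22,87,72,0],{"je":23,"khf":76,"w":40}]}
Size at path /dhs/uvm: 2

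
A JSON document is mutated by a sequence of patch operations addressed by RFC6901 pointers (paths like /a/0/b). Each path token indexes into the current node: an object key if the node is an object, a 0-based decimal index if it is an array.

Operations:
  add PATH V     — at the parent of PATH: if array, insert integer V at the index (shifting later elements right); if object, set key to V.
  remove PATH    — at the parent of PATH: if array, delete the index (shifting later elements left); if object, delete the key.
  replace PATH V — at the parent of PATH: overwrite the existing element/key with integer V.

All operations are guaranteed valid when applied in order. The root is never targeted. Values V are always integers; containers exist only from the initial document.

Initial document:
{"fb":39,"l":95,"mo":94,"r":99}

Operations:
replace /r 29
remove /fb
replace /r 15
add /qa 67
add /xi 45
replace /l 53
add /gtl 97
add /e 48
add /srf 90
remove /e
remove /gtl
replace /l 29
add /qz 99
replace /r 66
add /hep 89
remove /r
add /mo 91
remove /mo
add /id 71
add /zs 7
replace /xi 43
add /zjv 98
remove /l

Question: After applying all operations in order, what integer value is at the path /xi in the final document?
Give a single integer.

Answer: 43

Derivation:
After op 1 (replace /r 29): {"fb":39,"l":95,"mo":94,"r":29}
After op 2 (remove /fb): {"l":95,"mo":94,"r":29}
After op 3 (replace /r 15): {"l":95,"mo":94,"r":15}
After op 4 (add /qa 67): {"l":95,"mo":94,"qa":67,"r":15}
After op 5 (add /xi 45): {"l":95,"mo":94,"qa":67,"r":15,"xi":45}
After op 6 (replace /l 53): {"l":53,"mo":94,"qa":67,"r":15,"xi":45}
After op 7 (add /gtl 97): {"gtl":97,"l":53,"mo":94,"qa":67,"r":15,"xi":45}
After op 8 (add /e 48): {"e":48,"gtl":97,"l":53,"mo":94,"qa":67,"r":15,"xi":45}
After op 9 (add /srf 90): {"e":48,"gtl":97,"l":53,"mo":94,"qa":67,"r":15,"srf":90,"xi":45}
After op 10 (remove /e): {"gtl":97,"l":53,"mo":94,"qa":67,"r":15,"srf":90,"xi":45}
After op 11 (remove /gtl): {"l":53,"mo":94,"qa":67,"r":15,"srf":90,"xi":45}
After op 12 (replace /l 29): {"l":29,"mo":94,"qa":67,"r":15,"srf":90,"xi":45}
After op 13 (add /qz 99): {"l":29,"mo":94,"qa":67,"qz":99,"r":15,"srf":90,"xi":45}
After op 14 (replace /r 66): {"l":29,"mo":94,"qa":67,"qz":99,"r":66,"srf":90,"xi":45}
After op 15 (add /hep 89): {"hep":89,"l":29,"mo":94,"qa":67,"qz":99,"r":66,"srf":90,"xi":45}
After op 16 (remove /r): {"hep":89,"l":29,"mo":94,"qa":67,"qz":99,"srf":90,"xi":45}
After op 17 (add /mo 91): {"hep":89,"l":29,"mo":91,"qa":67,"qz":99,"srf":90,"xi":45}
After op 18 (remove /mo): {"hep":89,"l":29,"qa":67,"qz":99,"srf":90,"xi":45}
After op 19 (add /id 71): {"hep":89,"id":71,"l":29,"qa":67,"qz":99,"srf":90,"xi":45}
After op 20 (add /zs 7): {"hep":89,"id":71,"l":29,"qa":67,"qz":99,"srf":90,"xi":45,"zs":7}
After op 21 (replace /xi 43): {"hep":89,"id":71,"l":29,"qa":67,"qz":99,"srf":90,"xi":43,"zs":7}
After op 22 (add /zjv 98): {"hep":89,"id":71,"l":29,"qa":67,"qz":99,"srf":90,"xi":43,"zjv":98,"zs":7}
After op 23 (remove /l): {"hep":89,"id":71,"qa":67,"qz":99,"srf":90,"xi":43,"zjv":98,"zs":7}
Value at /xi: 43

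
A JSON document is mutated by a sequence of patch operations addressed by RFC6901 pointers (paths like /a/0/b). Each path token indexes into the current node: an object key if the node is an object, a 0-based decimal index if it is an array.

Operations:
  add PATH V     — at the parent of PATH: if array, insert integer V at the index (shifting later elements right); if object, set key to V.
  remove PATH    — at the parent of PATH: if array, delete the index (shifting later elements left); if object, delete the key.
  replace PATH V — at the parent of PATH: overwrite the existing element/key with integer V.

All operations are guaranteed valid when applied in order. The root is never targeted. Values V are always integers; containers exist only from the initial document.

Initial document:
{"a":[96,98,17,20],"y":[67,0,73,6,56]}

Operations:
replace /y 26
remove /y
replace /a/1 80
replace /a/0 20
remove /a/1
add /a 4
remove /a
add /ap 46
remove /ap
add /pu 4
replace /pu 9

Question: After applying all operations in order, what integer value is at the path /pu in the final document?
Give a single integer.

Answer: 9

Derivation:
After op 1 (replace /y 26): {"a":[96,98,17,20],"y":26}
After op 2 (remove /y): {"a":[96,98,17,20]}
After op 3 (replace /a/1 80): {"a":[96,80,17,20]}
After op 4 (replace /a/0 20): {"a":[20,80,17,20]}
After op 5 (remove /a/1): {"a":[20,17,20]}
After op 6 (add /a 4): {"a":4}
After op 7 (remove /a): {}
After op 8 (add /ap 46): {"ap":46}
After op 9 (remove /ap): {}
After op 10 (add /pu 4): {"pu":4}
After op 11 (replace /pu 9): {"pu":9}
Value at /pu: 9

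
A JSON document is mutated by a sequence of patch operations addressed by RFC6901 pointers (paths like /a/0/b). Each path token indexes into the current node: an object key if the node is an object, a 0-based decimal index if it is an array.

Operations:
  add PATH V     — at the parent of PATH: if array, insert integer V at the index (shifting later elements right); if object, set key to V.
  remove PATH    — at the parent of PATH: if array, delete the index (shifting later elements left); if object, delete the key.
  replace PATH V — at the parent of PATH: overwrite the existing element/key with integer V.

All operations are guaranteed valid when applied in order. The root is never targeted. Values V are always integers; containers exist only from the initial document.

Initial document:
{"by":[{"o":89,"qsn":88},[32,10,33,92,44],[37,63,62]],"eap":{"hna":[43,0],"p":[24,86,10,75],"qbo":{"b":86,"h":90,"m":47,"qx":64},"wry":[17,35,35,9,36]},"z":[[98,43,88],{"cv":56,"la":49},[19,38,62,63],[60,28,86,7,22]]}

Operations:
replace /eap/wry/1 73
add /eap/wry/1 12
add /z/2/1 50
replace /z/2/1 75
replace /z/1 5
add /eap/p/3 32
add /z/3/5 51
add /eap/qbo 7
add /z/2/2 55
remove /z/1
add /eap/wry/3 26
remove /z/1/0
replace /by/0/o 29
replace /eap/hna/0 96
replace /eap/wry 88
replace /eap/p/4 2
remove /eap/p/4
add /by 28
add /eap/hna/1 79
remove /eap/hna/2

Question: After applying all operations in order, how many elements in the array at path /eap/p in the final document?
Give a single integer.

Answer: 4

Derivation:
After op 1 (replace /eap/wry/1 73): {"by":[{"o":89,"qsn":88},[32,10,33,92,44],[37,63,62]],"eap":{"hna":[43,0],"p":[24,86,10,75],"qbo":{"b":86,"h":90,"m":47,"qx":64},"wry":[17,73,35,9,36]},"z":[[98,43,88],{"cv":56,"la":49},[19,38,62,63],[60,28,86,7,22]]}
After op 2 (add /eap/wry/1 12): {"by":[{"o":89,"qsn":88},[32,10,33,92,44],[37,63,62]],"eap":{"hna":[43,0],"p":[24,86,10,75],"qbo":{"b":86,"h":90,"m":47,"qx":64},"wry":[17,12,73,35,9,36]},"z":[[98,43,88],{"cv":56,"la":49},[19,38,62,63],[60,28,86,7,22]]}
After op 3 (add /z/2/1 50): {"by":[{"o":89,"qsn":88},[32,10,33,92,44],[37,63,62]],"eap":{"hna":[43,0],"p":[24,86,10,75],"qbo":{"b":86,"h":90,"m":47,"qx":64},"wry":[17,12,73,35,9,36]},"z":[[98,43,88],{"cv":56,"la":49},[19,50,38,62,63],[60,28,86,7,22]]}
After op 4 (replace /z/2/1 75): {"by":[{"o":89,"qsn":88},[32,10,33,92,44],[37,63,62]],"eap":{"hna":[43,0],"p":[24,86,10,75],"qbo":{"b":86,"h":90,"m":47,"qx":64},"wry":[17,12,73,35,9,36]},"z":[[98,43,88],{"cv":56,"la":49},[19,75,38,62,63],[60,28,86,7,22]]}
After op 5 (replace /z/1 5): {"by":[{"o":89,"qsn":88},[32,10,33,92,44],[37,63,62]],"eap":{"hna":[43,0],"p":[24,86,10,75],"qbo":{"b":86,"h":90,"m":47,"qx":64},"wry":[17,12,73,35,9,36]},"z":[[98,43,88],5,[19,75,38,62,63],[60,28,86,7,22]]}
After op 6 (add /eap/p/3 32): {"by":[{"o":89,"qsn":88},[32,10,33,92,44],[37,63,62]],"eap":{"hna":[43,0],"p":[24,86,10,32,75],"qbo":{"b":86,"h":90,"m":47,"qx":64},"wry":[17,12,73,35,9,36]},"z":[[98,43,88],5,[19,75,38,62,63],[60,28,86,7,22]]}
After op 7 (add /z/3/5 51): {"by":[{"o":89,"qsn":88},[32,10,33,92,44],[37,63,62]],"eap":{"hna":[43,0],"p":[24,86,10,32,75],"qbo":{"b":86,"h":90,"m":47,"qx":64},"wry":[17,12,73,35,9,36]},"z":[[98,43,88],5,[19,75,38,62,63],[60,28,86,7,22,51]]}
After op 8 (add /eap/qbo 7): {"by":[{"o":89,"qsn":88},[32,10,33,92,44],[37,63,62]],"eap":{"hna":[43,0],"p":[24,86,10,32,75],"qbo":7,"wry":[17,12,73,35,9,36]},"z":[[98,43,88],5,[19,75,38,62,63],[60,28,86,7,22,51]]}
After op 9 (add /z/2/2 55): {"by":[{"o":89,"qsn":88},[32,10,33,92,44],[37,63,62]],"eap":{"hna":[43,0],"p":[24,86,10,32,75],"qbo":7,"wry":[17,12,73,35,9,36]},"z":[[98,43,88],5,[19,75,55,38,62,63],[60,28,86,7,22,51]]}
After op 10 (remove /z/1): {"by":[{"o":89,"qsn":88},[32,10,33,92,44],[37,63,62]],"eap":{"hna":[43,0],"p":[24,86,10,32,75],"qbo":7,"wry":[17,12,73,35,9,36]},"z":[[98,43,88],[19,75,55,38,62,63],[60,28,86,7,22,51]]}
After op 11 (add /eap/wry/3 26): {"by":[{"o":89,"qsn":88},[32,10,33,92,44],[37,63,62]],"eap":{"hna":[43,0],"p":[24,86,10,32,75],"qbo":7,"wry":[17,12,73,26,35,9,36]},"z":[[98,43,88],[19,75,55,38,62,63],[60,28,86,7,22,51]]}
After op 12 (remove /z/1/0): {"by":[{"o":89,"qsn":88},[32,10,33,92,44],[37,63,62]],"eap":{"hna":[43,0],"p":[24,86,10,32,75],"qbo":7,"wry":[17,12,73,26,35,9,36]},"z":[[98,43,88],[75,55,38,62,63],[60,28,86,7,22,51]]}
After op 13 (replace /by/0/o 29): {"by":[{"o":29,"qsn":88},[32,10,33,92,44],[37,63,62]],"eap":{"hna":[43,0],"p":[24,86,10,32,75],"qbo":7,"wry":[17,12,73,26,35,9,36]},"z":[[98,43,88],[75,55,38,62,63],[60,28,86,7,22,51]]}
After op 14 (replace /eap/hna/0 96): {"by":[{"o":29,"qsn":88},[32,10,33,92,44],[37,63,62]],"eap":{"hna":[96,0],"p":[24,86,10,32,75],"qbo":7,"wry":[17,12,73,26,35,9,36]},"z":[[98,43,88],[75,55,38,62,63],[60,28,86,7,22,51]]}
After op 15 (replace /eap/wry 88): {"by":[{"o":29,"qsn":88},[32,10,33,92,44],[37,63,62]],"eap":{"hna":[96,0],"p":[24,86,10,32,75],"qbo":7,"wry":88},"z":[[98,43,88],[75,55,38,62,63],[60,28,86,7,22,51]]}
After op 16 (replace /eap/p/4 2): {"by":[{"o":29,"qsn":88},[32,10,33,92,44],[37,63,62]],"eap":{"hna":[96,0],"p":[24,86,10,32,2],"qbo":7,"wry":88},"z":[[98,43,88],[75,55,38,62,63],[60,28,86,7,22,51]]}
After op 17 (remove /eap/p/4): {"by":[{"o":29,"qsn":88},[32,10,33,92,44],[37,63,62]],"eap":{"hna":[96,0],"p":[24,86,10,32],"qbo":7,"wry":88},"z":[[98,43,88],[75,55,38,62,63],[60,28,86,7,22,51]]}
After op 18 (add /by 28): {"by":28,"eap":{"hna":[96,0],"p":[24,86,10,32],"qbo":7,"wry":88},"z":[[98,43,88],[75,55,38,62,63],[60,28,86,7,22,51]]}
After op 19 (add /eap/hna/1 79): {"by":28,"eap":{"hna":[96,79,0],"p":[24,86,10,32],"qbo":7,"wry":88},"z":[[98,43,88],[75,55,38,62,63],[60,28,86,7,22,51]]}
After op 20 (remove /eap/hna/2): {"by":28,"eap":{"hna":[96,79],"p":[24,86,10,32],"qbo":7,"wry":88},"z":[[98,43,88],[75,55,38,62,63],[60,28,86,7,22,51]]}
Size at path /eap/p: 4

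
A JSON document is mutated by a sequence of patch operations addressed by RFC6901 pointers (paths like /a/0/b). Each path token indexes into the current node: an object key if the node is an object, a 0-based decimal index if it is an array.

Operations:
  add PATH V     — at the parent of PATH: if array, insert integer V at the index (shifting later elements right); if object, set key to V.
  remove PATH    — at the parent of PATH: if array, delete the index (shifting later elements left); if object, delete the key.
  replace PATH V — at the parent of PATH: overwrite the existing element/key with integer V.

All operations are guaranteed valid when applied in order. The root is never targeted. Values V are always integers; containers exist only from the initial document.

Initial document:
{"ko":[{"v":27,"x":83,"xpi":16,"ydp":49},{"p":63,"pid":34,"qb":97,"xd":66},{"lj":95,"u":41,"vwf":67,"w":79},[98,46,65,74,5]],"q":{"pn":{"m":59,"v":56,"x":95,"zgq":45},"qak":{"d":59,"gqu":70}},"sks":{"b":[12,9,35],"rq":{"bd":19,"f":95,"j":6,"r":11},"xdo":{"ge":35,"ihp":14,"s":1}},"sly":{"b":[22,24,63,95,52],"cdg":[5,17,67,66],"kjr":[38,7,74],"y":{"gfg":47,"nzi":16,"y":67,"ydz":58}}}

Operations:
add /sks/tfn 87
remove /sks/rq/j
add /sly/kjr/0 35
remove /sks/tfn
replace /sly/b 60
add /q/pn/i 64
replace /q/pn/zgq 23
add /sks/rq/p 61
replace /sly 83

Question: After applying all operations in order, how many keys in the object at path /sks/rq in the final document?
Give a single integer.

Answer: 4

Derivation:
After op 1 (add /sks/tfn 87): {"ko":[{"v":27,"x":83,"xpi":16,"ydp":49},{"p":63,"pid":34,"qb":97,"xd":66},{"lj":95,"u":41,"vwf":67,"w":79},[98,46,65,74,5]],"q":{"pn":{"m":59,"v":56,"x":95,"zgq":45},"qak":{"d":59,"gqu":70}},"sks":{"b":[12,9,35],"rq":{"bd":19,"f":95,"j":6,"r":11},"tfn":87,"xdo":{"ge":35,"ihp":14,"s":1}},"sly":{"b":[22,24,63,95,52],"cdg":[5,17,67,66],"kjr":[38,7,74],"y":{"gfg":47,"nzi":16,"y":67,"ydz":58}}}
After op 2 (remove /sks/rq/j): {"ko":[{"v":27,"x":83,"xpi":16,"ydp":49},{"p":63,"pid":34,"qb":97,"xd":66},{"lj":95,"u":41,"vwf":67,"w":79},[98,46,65,74,5]],"q":{"pn":{"m":59,"v":56,"x":95,"zgq":45},"qak":{"d":59,"gqu":70}},"sks":{"b":[12,9,35],"rq":{"bd":19,"f":95,"r":11},"tfn":87,"xdo":{"ge":35,"ihp":14,"s":1}},"sly":{"b":[22,24,63,95,52],"cdg":[5,17,67,66],"kjr":[38,7,74],"y":{"gfg":47,"nzi":16,"y":67,"ydz":58}}}
After op 3 (add /sly/kjr/0 35): {"ko":[{"v":27,"x":83,"xpi":16,"ydp":49},{"p":63,"pid":34,"qb":97,"xd":66},{"lj":95,"u":41,"vwf":67,"w":79},[98,46,65,74,5]],"q":{"pn":{"m":59,"v":56,"x":95,"zgq":45},"qak":{"d":59,"gqu":70}},"sks":{"b":[12,9,35],"rq":{"bd":19,"f":95,"r":11},"tfn":87,"xdo":{"ge":35,"ihp":14,"s":1}},"sly":{"b":[22,24,63,95,52],"cdg":[5,17,67,66],"kjr":[35,38,7,74],"y":{"gfg":47,"nzi":16,"y":67,"ydz":58}}}
After op 4 (remove /sks/tfn): {"ko":[{"v":27,"x":83,"xpi":16,"ydp":49},{"p":63,"pid":34,"qb":97,"xd":66},{"lj":95,"u":41,"vwf":67,"w":79},[98,46,65,74,5]],"q":{"pn":{"m":59,"v":56,"x":95,"zgq":45},"qak":{"d":59,"gqu":70}},"sks":{"b":[12,9,35],"rq":{"bd":19,"f":95,"r":11},"xdo":{"ge":35,"ihp":14,"s":1}},"sly":{"b":[22,24,63,95,52],"cdg":[5,17,67,66],"kjr":[35,38,7,74],"y":{"gfg":47,"nzi":16,"y":67,"ydz":58}}}
After op 5 (replace /sly/b 60): {"ko":[{"v":27,"x":83,"xpi":16,"ydp":49},{"p":63,"pid":34,"qb":97,"xd":66},{"lj":95,"u":41,"vwf":67,"w":79},[98,46,65,74,5]],"q":{"pn":{"m":59,"v":56,"x":95,"zgq":45},"qak":{"d":59,"gqu":70}},"sks":{"b":[12,9,35],"rq":{"bd":19,"f":95,"r":11},"xdo":{"ge":35,"ihp":14,"s":1}},"sly":{"b":60,"cdg":[5,17,67,66],"kjr":[35,38,7,74],"y":{"gfg":47,"nzi":16,"y":67,"ydz":58}}}
After op 6 (add /q/pn/i 64): {"ko":[{"v":27,"x":83,"xpi":16,"ydp":49},{"p":63,"pid":34,"qb":97,"xd":66},{"lj":95,"u":41,"vwf":67,"w":79},[98,46,65,74,5]],"q":{"pn":{"i":64,"m":59,"v":56,"x":95,"zgq":45},"qak":{"d":59,"gqu":70}},"sks":{"b":[12,9,35],"rq":{"bd":19,"f":95,"r":11},"xdo":{"ge":35,"ihp":14,"s":1}},"sly":{"b":60,"cdg":[5,17,67,66],"kjr":[35,38,7,74],"y":{"gfg":47,"nzi":16,"y":67,"ydz":58}}}
After op 7 (replace /q/pn/zgq 23): {"ko":[{"v":27,"x":83,"xpi":16,"ydp":49},{"p":63,"pid":34,"qb":97,"xd":66},{"lj":95,"u":41,"vwf":67,"w":79},[98,46,65,74,5]],"q":{"pn":{"i":64,"m":59,"v":56,"x":95,"zgq":23},"qak":{"d":59,"gqu":70}},"sks":{"b":[12,9,35],"rq":{"bd":19,"f":95,"r":11},"xdo":{"ge":35,"ihp":14,"s":1}},"sly":{"b":60,"cdg":[5,17,67,66],"kjr":[35,38,7,74],"y":{"gfg":47,"nzi":16,"y":67,"ydz":58}}}
After op 8 (add /sks/rq/p 61): {"ko":[{"v":27,"x":83,"xpi":16,"ydp":49},{"p":63,"pid":34,"qb":97,"xd":66},{"lj":95,"u":41,"vwf":67,"w":79},[98,46,65,74,5]],"q":{"pn":{"i":64,"m":59,"v":56,"x":95,"zgq":23},"qak":{"d":59,"gqu":70}},"sks":{"b":[12,9,35],"rq":{"bd":19,"f":95,"p":61,"r":11},"xdo":{"ge":35,"ihp":14,"s":1}},"sly":{"b":60,"cdg":[5,17,67,66],"kjr":[35,38,7,74],"y":{"gfg":47,"nzi":16,"y":67,"ydz":58}}}
After op 9 (replace /sly 83): {"ko":[{"v":27,"x":83,"xpi":16,"ydp":49},{"p":63,"pid":34,"qb":97,"xd":66},{"lj":95,"u":41,"vwf":67,"w":79},[98,46,65,74,5]],"q":{"pn":{"i":64,"m":59,"v":56,"x":95,"zgq":23},"qak":{"d":59,"gqu":70}},"sks":{"b":[12,9,35],"rq":{"bd":19,"f":95,"p":61,"r":11},"xdo":{"ge":35,"ihp":14,"s":1}},"sly":83}
Size at path /sks/rq: 4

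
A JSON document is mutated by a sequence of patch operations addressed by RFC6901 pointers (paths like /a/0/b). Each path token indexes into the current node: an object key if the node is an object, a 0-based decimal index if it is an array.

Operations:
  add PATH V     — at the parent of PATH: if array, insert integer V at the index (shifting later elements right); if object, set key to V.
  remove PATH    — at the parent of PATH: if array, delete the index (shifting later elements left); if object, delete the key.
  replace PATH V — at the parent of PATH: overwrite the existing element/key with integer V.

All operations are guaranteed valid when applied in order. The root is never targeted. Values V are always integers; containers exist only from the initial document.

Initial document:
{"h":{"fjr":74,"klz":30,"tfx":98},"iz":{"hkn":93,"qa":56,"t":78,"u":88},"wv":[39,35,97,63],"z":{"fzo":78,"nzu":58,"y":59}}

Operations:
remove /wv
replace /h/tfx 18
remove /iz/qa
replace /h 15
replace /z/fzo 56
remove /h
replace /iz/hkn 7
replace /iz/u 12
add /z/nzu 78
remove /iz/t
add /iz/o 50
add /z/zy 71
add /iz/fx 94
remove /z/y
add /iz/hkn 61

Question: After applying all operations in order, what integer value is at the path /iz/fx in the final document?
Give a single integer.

Answer: 94

Derivation:
After op 1 (remove /wv): {"h":{"fjr":74,"klz":30,"tfx":98},"iz":{"hkn":93,"qa":56,"t":78,"u":88},"z":{"fzo":78,"nzu":58,"y":59}}
After op 2 (replace /h/tfx 18): {"h":{"fjr":74,"klz":30,"tfx":18},"iz":{"hkn":93,"qa":56,"t":78,"u":88},"z":{"fzo":78,"nzu":58,"y":59}}
After op 3 (remove /iz/qa): {"h":{"fjr":74,"klz":30,"tfx":18},"iz":{"hkn":93,"t":78,"u":88},"z":{"fzo":78,"nzu":58,"y":59}}
After op 4 (replace /h 15): {"h":15,"iz":{"hkn":93,"t":78,"u":88},"z":{"fzo":78,"nzu":58,"y":59}}
After op 5 (replace /z/fzo 56): {"h":15,"iz":{"hkn":93,"t":78,"u":88},"z":{"fzo":56,"nzu":58,"y":59}}
After op 6 (remove /h): {"iz":{"hkn":93,"t":78,"u":88},"z":{"fzo":56,"nzu":58,"y":59}}
After op 7 (replace /iz/hkn 7): {"iz":{"hkn":7,"t":78,"u":88},"z":{"fzo":56,"nzu":58,"y":59}}
After op 8 (replace /iz/u 12): {"iz":{"hkn":7,"t":78,"u":12},"z":{"fzo":56,"nzu":58,"y":59}}
After op 9 (add /z/nzu 78): {"iz":{"hkn":7,"t":78,"u":12},"z":{"fzo":56,"nzu":78,"y":59}}
After op 10 (remove /iz/t): {"iz":{"hkn":7,"u":12},"z":{"fzo":56,"nzu":78,"y":59}}
After op 11 (add /iz/o 50): {"iz":{"hkn":7,"o":50,"u":12},"z":{"fzo":56,"nzu":78,"y":59}}
After op 12 (add /z/zy 71): {"iz":{"hkn":7,"o":50,"u":12},"z":{"fzo":56,"nzu":78,"y":59,"zy":71}}
After op 13 (add /iz/fx 94): {"iz":{"fx":94,"hkn":7,"o":50,"u":12},"z":{"fzo":56,"nzu":78,"y":59,"zy":71}}
After op 14 (remove /z/y): {"iz":{"fx":94,"hkn":7,"o":50,"u":12},"z":{"fzo":56,"nzu":78,"zy":71}}
After op 15 (add /iz/hkn 61): {"iz":{"fx":94,"hkn":61,"o":50,"u":12},"z":{"fzo":56,"nzu":78,"zy":71}}
Value at /iz/fx: 94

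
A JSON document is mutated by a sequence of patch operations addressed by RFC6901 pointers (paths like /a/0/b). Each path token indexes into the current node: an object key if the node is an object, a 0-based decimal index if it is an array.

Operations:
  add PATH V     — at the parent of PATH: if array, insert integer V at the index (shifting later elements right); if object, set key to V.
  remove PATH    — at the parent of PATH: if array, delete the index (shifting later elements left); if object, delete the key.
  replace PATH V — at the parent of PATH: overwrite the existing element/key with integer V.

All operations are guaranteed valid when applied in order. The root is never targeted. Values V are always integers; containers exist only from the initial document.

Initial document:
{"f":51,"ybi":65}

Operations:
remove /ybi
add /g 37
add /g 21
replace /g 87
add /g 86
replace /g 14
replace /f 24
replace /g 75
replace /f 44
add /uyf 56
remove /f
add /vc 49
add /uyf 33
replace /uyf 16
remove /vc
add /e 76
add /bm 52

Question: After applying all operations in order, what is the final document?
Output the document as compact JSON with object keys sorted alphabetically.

After op 1 (remove /ybi): {"f":51}
After op 2 (add /g 37): {"f":51,"g":37}
After op 3 (add /g 21): {"f":51,"g":21}
After op 4 (replace /g 87): {"f":51,"g":87}
After op 5 (add /g 86): {"f":51,"g":86}
After op 6 (replace /g 14): {"f":51,"g":14}
After op 7 (replace /f 24): {"f":24,"g":14}
After op 8 (replace /g 75): {"f":24,"g":75}
After op 9 (replace /f 44): {"f":44,"g":75}
After op 10 (add /uyf 56): {"f":44,"g":75,"uyf":56}
After op 11 (remove /f): {"g":75,"uyf":56}
After op 12 (add /vc 49): {"g":75,"uyf":56,"vc":49}
After op 13 (add /uyf 33): {"g":75,"uyf":33,"vc":49}
After op 14 (replace /uyf 16): {"g":75,"uyf":16,"vc":49}
After op 15 (remove /vc): {"g":75,"uyf":16}
After op 16 (add /e 76): {"e":76,"g":75,"uyf":16}
After op 17 (add /bm 52): {"bm":52,"e":76,"g":75,"uyf":16}

Answer: {"bm":52,"e":76,"g":75,"uyf":16}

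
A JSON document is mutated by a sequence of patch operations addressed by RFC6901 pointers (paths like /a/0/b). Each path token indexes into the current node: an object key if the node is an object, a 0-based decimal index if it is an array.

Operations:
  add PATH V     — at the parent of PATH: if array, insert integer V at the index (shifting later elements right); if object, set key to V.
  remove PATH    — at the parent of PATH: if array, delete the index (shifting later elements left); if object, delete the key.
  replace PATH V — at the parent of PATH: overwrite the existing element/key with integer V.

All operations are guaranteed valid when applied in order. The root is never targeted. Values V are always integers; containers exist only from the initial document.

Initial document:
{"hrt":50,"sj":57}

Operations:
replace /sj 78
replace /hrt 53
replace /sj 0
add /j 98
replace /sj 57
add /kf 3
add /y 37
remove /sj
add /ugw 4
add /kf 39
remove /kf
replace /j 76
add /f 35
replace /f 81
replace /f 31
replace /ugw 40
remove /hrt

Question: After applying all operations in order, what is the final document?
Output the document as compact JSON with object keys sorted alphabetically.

Answer: {"f":31,"j":76,"ugw":40,"y":37}

Derivation:
After op 1 (replace /sj 78): {"hrt":50,"sj":78}
After op 2 (replace /hrt 53): {"hrt":53,"sj":78}
After op 3 (replace /sj 0): {"hrt":53,"sj":0}
After op 4 (add /j 98): {"hrt":53,"j":98,"sj":0}
After op 5 (replace /sj 57): {"hrt":53,"j":98,"sj":57}
After op 6 (add /kf 3): {"hrt":53,"j":98,"kf":3,"sj":57}
After op 7 (add /y 37): {"hrt":53,"j":98,"kf":3,"sj":57,"y":37}
After op 8 (remove /sj): {"hrt":53,"j":98,"kf":3,"y":37}
After op 9 (add /ugw 4): {"hrt":53,"j":98,"kf":3,"ugw":4,"y":37}
After op 10 (add /kf 39): {"hrt":53,"j":98,"kf":39,"ugw":4,"y":37}
After op 11 (remove /kf): {"hrt":53,"j":98,"ugw":4,"y":37}
After op 12 (replace /j 76): {"hrt":53,"j":76,"ugw":4,"y":37}
After op 13 (add /f 35): {"f":35,"hrt":53,"j":76,"ugw":4,"y":37}
After op 14 (replace /f 81): {"f":81,"hrt":53,"j":76,"ugw":4,"y":37}
After op 15 (replace /f 31): {"f":31,"hrt":53,"j":76,"ugw":4,"y":37}
After op 16 (replace /ugw 40): {"f":31,"hrt":53,"j":76,"ugw":40,"y":37}
After op 17 (remove /hrt): {"f":31,"j":76,"ugw":40,"y":37}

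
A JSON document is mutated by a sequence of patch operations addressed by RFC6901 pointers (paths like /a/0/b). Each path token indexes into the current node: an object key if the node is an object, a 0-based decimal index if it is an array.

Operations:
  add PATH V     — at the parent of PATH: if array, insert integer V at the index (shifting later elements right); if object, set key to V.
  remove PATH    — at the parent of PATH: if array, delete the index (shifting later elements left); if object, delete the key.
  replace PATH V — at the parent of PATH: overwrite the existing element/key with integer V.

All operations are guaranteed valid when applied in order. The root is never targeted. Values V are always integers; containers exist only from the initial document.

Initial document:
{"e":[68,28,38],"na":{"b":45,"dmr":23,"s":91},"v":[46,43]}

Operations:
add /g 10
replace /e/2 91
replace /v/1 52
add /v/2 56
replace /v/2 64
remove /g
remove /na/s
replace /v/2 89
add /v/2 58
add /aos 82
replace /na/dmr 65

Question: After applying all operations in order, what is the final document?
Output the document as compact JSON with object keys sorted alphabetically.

After op 1 (add /g 10): {"e":[68,28,38],"g":10,"na":{"b":45,"dmr":23,"s":91},"v":[46,43]}
After op 2 (replace /e/2 91): {"e":[68,28,91],"g":10,"na":{"b":45,"dmr":23,"s":91},"v":[46,43]}
After op 3 (replace /v/1 52): {"e":[68,28,91],"g":10,"na":{"b":45,"dmr":23,"s":91},"v":[46,52]}
After op 4 (add /v/2 56): {"e":[68,28,91],"g":10,"na":{"b":45,"dmr":23,"s":91},"v":[46,52,56]}
After op 5 (replace /v/2 64): {"e":[68,28,91],"g":10,"na":{"b":45,"dmr":23,"s":91},"v":[46,52,64]}
After op 6 (remove /g): {"e":[68,28,91],"na":{"b":45,"dmr":23,"s":91},"v":[46,52,64]}
After op 7 (remove /na/s): {"e":[68,28,91],"na":{"b":45,"dmr":23},"v":[46,52,64]}
After op 8 (replace /v/2 89): {"e":[68,28,91],"na":{"b":45,"dmr":23},"v":[46,52,89]}
After op 9 (add /v/2 58): {"e":[68,28,91],"na":{"b":45,"dmr":23},"v":[46,52,58,89]}
After op 10 (add /aos 82): {"aos":82,"e":[68,28,91],"na":{"b":45,"dmr":23},"v":[46,52,58,89]}
After op 11 (replace /na/dmr 65): {"aos":82,"e":[68,28,91],"na":{"b":45,"dmr":65},"v":[46,52,58,89]}

Answer: {"aos":82,"e":[68,28,91],"na":{"b":45,"dmr":65},"v":[46,52,58,89]}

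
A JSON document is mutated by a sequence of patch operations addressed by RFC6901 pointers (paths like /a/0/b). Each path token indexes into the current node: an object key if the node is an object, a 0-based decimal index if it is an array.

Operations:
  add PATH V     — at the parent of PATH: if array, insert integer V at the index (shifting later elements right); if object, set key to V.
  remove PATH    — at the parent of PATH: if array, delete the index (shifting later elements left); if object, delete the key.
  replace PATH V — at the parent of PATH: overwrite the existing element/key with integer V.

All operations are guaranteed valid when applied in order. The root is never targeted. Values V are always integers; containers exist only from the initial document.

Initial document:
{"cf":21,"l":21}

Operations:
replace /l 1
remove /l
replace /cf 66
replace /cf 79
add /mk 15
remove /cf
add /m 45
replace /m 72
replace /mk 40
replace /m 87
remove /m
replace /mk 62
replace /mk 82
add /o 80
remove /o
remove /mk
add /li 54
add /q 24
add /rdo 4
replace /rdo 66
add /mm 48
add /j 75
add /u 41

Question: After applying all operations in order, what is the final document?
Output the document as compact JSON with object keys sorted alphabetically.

Answer: {"j":75,"li":54,"mm":48,"q":24,"rdo":66,"u":41}

Derivation:
After op 1 (replace /l 1): {"cf":21,"l":1}
After op 2 (remove /l): {"cf":21}
After op 3 (replace /cf 66): {"cf":66}
After op 4 (replace /cf 79): {"cf":79}
After op 5 (add /mk 15): {"cf":79,"mk":15}
After op 6 (remove /cf): {"mk":15}
After op 7 (add /m 45): {"m":45,"mk":15}
After op 8 (replace /m 72): {"m":72,"mk":15}
After op 9 (replace /mk 40): {"m":72,"mk":40}
After op 10 (replace /m 87): {"m":87,"mk":40}
After op 11 (remove /m): {"mk":40}
After op 12 (replace /mk 62): {"mk":62}
After op 13 (replace /mk 82): {"mk":82}
After op 14 (add /o 80): {"mk":82,"o":80}
After op 15 (remove /o): {"mk":82}
After op 16 (remove /mk): {}
After op 17 (add /li 54): {"li":54}
After op 18 (add /q 24): {"li":54,"q":24}
After op 19 (add /rdo 4): {"li":54,"q":24,"rdo":4}
After op 20 (replace /rdo 66): {"li":54,"q":24,"rdo":66}
After op 21 (add /mm 48): {"li":54,"mm":48,"q":24,"rdo":66}
After op 22 (add /j 75): {"j":75,"li":54,"mm":48,"q":24,"rdo":66}
After op 23 (add /u 41): {"j":75,"li":54,"mm":48,"q":24,"rdo":66,"u":41}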